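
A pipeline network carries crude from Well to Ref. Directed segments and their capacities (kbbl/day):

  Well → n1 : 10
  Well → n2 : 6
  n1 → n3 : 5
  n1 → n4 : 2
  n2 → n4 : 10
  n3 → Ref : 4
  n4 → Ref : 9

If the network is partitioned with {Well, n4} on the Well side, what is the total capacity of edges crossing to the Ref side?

25

Edges leaving {Well, n4}: Well→n1 (10), Well→n2 (6), n4→Ref (9).
Cut capacity = 10 + 6 + 9 = 25.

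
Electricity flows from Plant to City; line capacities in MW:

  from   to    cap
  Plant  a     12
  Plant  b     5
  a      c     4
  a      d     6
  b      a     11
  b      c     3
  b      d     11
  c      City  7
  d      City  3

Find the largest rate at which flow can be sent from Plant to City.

10

Augment Plant→a→c→City: bottleneck 4, flow now 4.
Augment Plant→a→d→City: bottleneck 3, flow now 7.
Augment Plant→b→c→City: bottleneck 3, flow now 10.
No augmenting path remains; maximum flow = 10.
In the residual graph, reachable from Plant: {Plant, a, b, d}.
Min-cut edges: a→c (4), b→c (3), d→City (3); capacity 4 + 3 + 3 = 10.
This cut is saturated, so no flow can exceed 10.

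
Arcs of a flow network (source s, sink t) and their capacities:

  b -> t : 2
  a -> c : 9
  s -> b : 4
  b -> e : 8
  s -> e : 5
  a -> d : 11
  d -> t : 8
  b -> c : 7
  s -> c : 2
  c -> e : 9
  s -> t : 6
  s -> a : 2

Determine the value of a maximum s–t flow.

10

Augment s→t: bottleneck 6, flow now 6.
Augment s→b→t: bottleneck 2, flow now 8.
Augment s→a→d→t: bottleneck 2, flow now 10.
No augmenting path remains; maximum flow = 10.
In the residual graph, reachable from s: {s, b, c, e}.
Min-cut edges: s→a (2), s→t (6), b→t (2); capacity 2 + 6 + 2 = 10.
This cut is saturated, so no flow can exceed 10.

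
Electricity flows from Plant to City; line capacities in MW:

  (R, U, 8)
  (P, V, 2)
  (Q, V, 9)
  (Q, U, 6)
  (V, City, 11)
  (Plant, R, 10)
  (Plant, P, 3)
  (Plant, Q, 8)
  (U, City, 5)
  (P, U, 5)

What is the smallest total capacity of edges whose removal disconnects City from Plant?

15

Augment Plant→P→U→City: bottleneck 3, flow now 3.
Augment Plant→Q→U→City: bottleneck 2, flow now 5.
Augment Plant→Q→V→City: bottleneck 6, flow now 11.
Augment Plant→R→U→P→V→City: bottleneck 2, flow now 13. (uses reverse residual edge)
Augment Plant→R→U→Q→V→City: bottleneck 2, flow now 15. (uses reverse residual edge)
No augmenting path remains; maximum flow = 15.
By max-flow min-cut, the minimum cut capacity equals the max flow.
In the residual graph, reachable from Plant: {Plant, P, R, U}.
Min-cut edges: Plant→Q (8), P→V (2), U→City (5); capacity 8 + 2 + 5 = 15.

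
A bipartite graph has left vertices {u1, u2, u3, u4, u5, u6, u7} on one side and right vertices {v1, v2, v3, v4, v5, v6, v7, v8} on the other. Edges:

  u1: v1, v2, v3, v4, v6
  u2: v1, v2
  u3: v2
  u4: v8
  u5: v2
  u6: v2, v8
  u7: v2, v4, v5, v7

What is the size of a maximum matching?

5

Unit-capacity flow: source→left, listed edges, right→sink; max matching = max flow.
Augmenting path u1→v1 (+1); matched 1.
Augmenting path u2→v2 (+1); matched 2.
Augmenting path u4→v8 (+1); matched 3.
Augmenting path u7→v4 (+1); matched 4.
Augmenting path u3→v2→u2→v1→u1→v3 (+1); matched 5.
No augmenting path remains; maximum matching = 5.
König certificate: {u1, u2, u7, v2, v8} is a vertex cover of size 5 (every listed pair touches it), so no matching can be larger.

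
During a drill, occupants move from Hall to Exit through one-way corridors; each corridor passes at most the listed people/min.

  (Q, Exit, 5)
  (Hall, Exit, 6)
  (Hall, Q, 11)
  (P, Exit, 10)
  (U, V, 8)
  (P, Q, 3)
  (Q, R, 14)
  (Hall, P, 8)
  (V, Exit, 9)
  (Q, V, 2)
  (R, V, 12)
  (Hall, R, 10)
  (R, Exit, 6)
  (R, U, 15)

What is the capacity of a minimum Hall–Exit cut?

Augment Hall→Exit: bottleneck 6, flow now 6.
Augment Hall→P→Exit: bottleneck 8, flow now 14.
Augment Hall→Q→Exit: bottleneck 5, flow now 19.
Augment Hall→R→Exit: bottleneck 6, flow now 25.
Augment Hall→Q→V→Exit: bottleneck 2, flow now 27.
Augment Hall→R→V→Exit: bottleneck 4, flow now 31.
Augment Hall→Q→R→V→Exit: bottleneck 3, flow now 34.
No augmenting path remains; maximum flow = 34.
By max-flow min-cut, the minimum cut capacity equals the max flow.
In the residual graph, reachable from Hall: {Hall, Q, R, U, V}.
Min-cut edges: Hall→P (8), Hall→Exit (6), Q→Exit (5), R→Exit (6), V→Exit (9); capacity 8 + 6 + 5 + 6 + 9 = 34.

34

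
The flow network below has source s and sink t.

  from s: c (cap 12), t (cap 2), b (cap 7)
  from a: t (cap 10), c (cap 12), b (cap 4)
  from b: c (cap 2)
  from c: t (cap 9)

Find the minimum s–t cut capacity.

Augment s→t: bottleneck 2, flow now 2.
Augment s→c→t: bottleneck 9, flow now 11.
No augmenting path remains; maximum flow = 11.
By max-flow min-cut, the minimum cut capacity equals the max flow.
In the residual graph, reachable from s: {s, b, c}.
Min-cut edges: s→t (2), c→t (9); capacity 2 + 9 = 11.

11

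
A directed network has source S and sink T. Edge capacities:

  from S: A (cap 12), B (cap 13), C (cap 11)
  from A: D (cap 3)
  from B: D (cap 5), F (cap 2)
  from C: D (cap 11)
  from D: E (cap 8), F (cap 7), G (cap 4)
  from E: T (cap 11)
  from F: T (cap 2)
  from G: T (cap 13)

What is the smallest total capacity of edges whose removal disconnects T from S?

Augment S→B→F→T: bottleneck 2, flow now 2.
Augment S→A→D→E→T: bottleneck 3, flow now 5.
Augment S→B→D→E→T: bottleneck 5, flow now 10.
Augment S→C→D→G→T: bottleneck 4, flow now 14.
No augmenting path remains; maximum flow = 14.
By max-flow min-cut, the minimum cut capacity equals the max flow.
In the residual graph, reachable from S: {S, A, B, C, D, F}.
Min-cut edges: D→E (8), D→G (4), F→T (2); capacity 8 + 4 + 2 = 14.

14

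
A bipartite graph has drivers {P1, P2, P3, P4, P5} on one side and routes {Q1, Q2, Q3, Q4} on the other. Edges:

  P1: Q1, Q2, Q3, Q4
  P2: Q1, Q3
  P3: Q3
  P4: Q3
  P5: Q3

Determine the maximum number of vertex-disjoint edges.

Unit-capacity flow: source→left, listed edges, right→sink; max matching = max flow.
Augmenting path P1→Q1 (+1); matched 1.
Augmenting path P2→Q3 (+1); matched 2.
Augmenting path P3→Q3→P2→Q1→P1→Q2 (+1); matched 3.
No augmenting path remains; maximum matching = 3.
König certificate: {P1, P2, Q3} is a vertex cover of size 3 (every listed pair touches it), so no matching can be larger.

3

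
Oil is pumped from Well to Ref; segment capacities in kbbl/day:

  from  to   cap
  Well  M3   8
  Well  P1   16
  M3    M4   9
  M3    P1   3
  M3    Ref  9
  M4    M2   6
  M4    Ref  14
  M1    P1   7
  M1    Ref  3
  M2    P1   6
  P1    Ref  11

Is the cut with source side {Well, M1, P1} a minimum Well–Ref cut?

Given cut capacity: 8 + 3 + 11 = 22.
Augment Well→M3→Ref: bottleneck 8, flow now 8.
Augment Well→P1→Ref: bottleneck 11, flow now 19.
No augmenting path remains; maximum flow = 19.
In the residual graph, reachable from Well: {Well, P1}.
Min-cut edges: Well→M3 (8), P1→Ref (11); capacity 8 + 11 = 19.
Cut capacity 22 exceeds the max flow 19, so it is not minimum.

No — its capacity is 22, but the minimum cut has capacity 19.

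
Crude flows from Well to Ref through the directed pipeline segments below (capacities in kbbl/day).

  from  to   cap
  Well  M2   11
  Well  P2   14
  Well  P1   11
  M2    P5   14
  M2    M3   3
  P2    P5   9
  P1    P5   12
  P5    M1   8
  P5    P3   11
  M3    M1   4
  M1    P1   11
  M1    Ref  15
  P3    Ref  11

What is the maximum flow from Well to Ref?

Augment Well→M2→P5→M1→Ref: bottleneck 8, flow now 8.
Augment Well→M2→P5→P3→Ref: bottleneck 3, flow now 11.
Augment Well→P2→P5→P3→Ref: bottleneck 8, flow now 19.
Augment Well→P2→P5→M2→M3→M1→Ref: bottleneck 1, flow now 20. (uses reverse residual edge)
Augment Well→P1→P5→M2→M3→M1→Ref: bottleneck 2, flow now 22. (uses reverse residual edge)
No augmenting path remains; maximum flow = 22.
In the residual graph, reachable from Well: {Well, M2, P2, P1, P5}.
Min-cut edges: M2→M3 (3), P5→M1 (8), P5→P3 (11); capacity 3 + 8 + 11 = 22.
This cut is saturated, so no flow can exceed 22.

22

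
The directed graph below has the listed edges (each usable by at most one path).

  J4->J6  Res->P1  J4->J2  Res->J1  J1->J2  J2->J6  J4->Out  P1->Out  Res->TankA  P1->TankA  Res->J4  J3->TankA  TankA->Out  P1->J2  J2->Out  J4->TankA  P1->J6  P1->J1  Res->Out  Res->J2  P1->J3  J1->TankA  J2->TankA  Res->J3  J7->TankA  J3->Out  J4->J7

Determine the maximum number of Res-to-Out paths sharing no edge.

Assign every edge capacity 1; by Menger, the answer equals the max flow.
Path Res→Out (+1); total 1.
Path Res→J3→Out (+1); total 2.
Path Res→J4→Out (+1); total 3.
Path Res→P1→Out (+1); total 4.
Path Res→J2→Out (+1); total 5.
Path Res→TankA→Out (+1); total 6.
No residual Res→Out path; max flow = 6.
Certifying cut of size 6: {J2→Out, Res→J3, Res→J4, Res→Out, Res→P1, TankA→Out}.

6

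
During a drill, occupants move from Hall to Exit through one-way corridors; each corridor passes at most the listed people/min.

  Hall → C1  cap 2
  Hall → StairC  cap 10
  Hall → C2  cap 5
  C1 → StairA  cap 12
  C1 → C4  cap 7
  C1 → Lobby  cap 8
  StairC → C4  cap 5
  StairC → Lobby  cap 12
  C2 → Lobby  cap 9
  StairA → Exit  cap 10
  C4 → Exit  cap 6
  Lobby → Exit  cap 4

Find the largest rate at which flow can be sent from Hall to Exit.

Augment Hall→C1→StairA→Exit: bottleneck 2, flow now 2.
Augment Hall→StairC→C4→Exit: bottleneck 5, flow now 7.
Augment Hall→StairC→Lobby→Exit: bottleneck 4, flow now 11.
No augmenting path remains; maximum flow = 11.
In the residual graph, reachable from Hall: {Hall, StairC, C2, Lobby}.
Min-cut edges: Hall→C1 (2), StairC→C4 (5), Lobby→Exit (4); capacity 2 + 5 + 4 = 11.
This cut is saturated, so no flow can exceed 11.

11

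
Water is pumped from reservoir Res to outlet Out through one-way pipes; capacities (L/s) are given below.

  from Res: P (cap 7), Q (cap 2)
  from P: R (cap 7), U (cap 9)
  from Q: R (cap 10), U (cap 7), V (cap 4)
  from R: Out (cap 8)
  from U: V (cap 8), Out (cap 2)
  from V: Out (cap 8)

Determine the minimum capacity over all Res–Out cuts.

Augment Res→P→R→Out: bottleneck 7, flow now 7.
Augment Res→Q→R→Out: bottleneck 1, flow now 8.
Augment Res→Q→U→Out: bottleneck 1, flow now 9.
No augmenting path remains; maximum flow = 9.
By max-flow min-cut, the minimum cut capacity equals the max flow.
In the residual graph, reachable from Res: {Res}.
Min-cut edges: Res→P (7), Res→Q (2); capacity 7 + 2 = 9.

9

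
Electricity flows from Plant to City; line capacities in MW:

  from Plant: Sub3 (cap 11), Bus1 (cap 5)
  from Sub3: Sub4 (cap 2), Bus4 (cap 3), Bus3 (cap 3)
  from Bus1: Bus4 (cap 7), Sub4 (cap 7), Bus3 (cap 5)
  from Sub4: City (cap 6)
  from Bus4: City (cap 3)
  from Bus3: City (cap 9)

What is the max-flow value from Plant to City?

Augment Plant→Sub3→Sub4→City: bottleneck 2, flow now 2.
Augment Plant→Sub3→Bus4→City: bottleneck 3, flow now 5.
Augment Plant→Sub3→Bus3→City: bottleneck 3, flow now 8.
Augment Plant→Bus1→Sub4→City: bottleneck 4, flow now 12.
Augment Plant→Bus1→Bus3→City: bottleneck 1, flow now 13.
No augmenting path remains; maximum flow = 13.
In the residual graph, reachable from Plant: {Plant, Sub3}.
Min-cut edges: Plant→Bus1 (5), Sub3→Sub4 (2), Sub3→Bus4 (3), Sub3→Bus3 (3); capacity 5 + 2 + 3 + 3 = 13.
This cut is saturated, so no flow can exceed 13.

13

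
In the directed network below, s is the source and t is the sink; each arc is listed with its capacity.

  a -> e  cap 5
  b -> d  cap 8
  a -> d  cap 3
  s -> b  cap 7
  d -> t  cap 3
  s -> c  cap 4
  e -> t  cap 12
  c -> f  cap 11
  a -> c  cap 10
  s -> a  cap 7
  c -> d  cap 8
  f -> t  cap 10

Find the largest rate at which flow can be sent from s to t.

14

Augment s→a→d→t: bottleneck 3, flow now 3.
Augment s→a→e→t: bottleneck 4, flow now 7.
Augment s→c→f→t: bottleneck 4, flow now 11.
Augment s→b→d→a→e→t: bottleneck 1, flow now 12. (uses reverse residual edge)
Augment s→b→d→a→c→f→t: bottleneck 2, flow now 14. (uses reverse residual edge)
No augmenting path remains; maximum flow = 14.
In the residual graph, reachable from s: {s, b, d}.
Min-cut edges: s→a (7), s→c (4), d→t (3); capacity 7 + 4 + 3 = 14.
This cut is saturated, so no flow can exceed 14.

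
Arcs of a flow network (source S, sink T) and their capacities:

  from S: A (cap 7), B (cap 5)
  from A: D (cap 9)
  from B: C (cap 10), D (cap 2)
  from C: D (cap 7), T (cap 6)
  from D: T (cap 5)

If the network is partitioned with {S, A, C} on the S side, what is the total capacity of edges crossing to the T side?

Edges leaving {S, A, C}: S→B (5), A→D (9), C→D (7), C→T (6).
Cut capacity = 5 + 9 + 7 + 6 = 27.

27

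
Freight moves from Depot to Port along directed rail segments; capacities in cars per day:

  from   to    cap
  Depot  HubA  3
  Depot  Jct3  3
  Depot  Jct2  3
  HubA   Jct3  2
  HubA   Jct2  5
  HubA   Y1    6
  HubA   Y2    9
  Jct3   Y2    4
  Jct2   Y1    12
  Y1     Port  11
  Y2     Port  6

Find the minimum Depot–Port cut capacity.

Augment Depot→HubA→Y1→Port: bottleneck 3, flow now 3.
Augment Depot→Jct3→Y2→Port: bottleneck 3, flow now 6.
Augment Depot→Jct2→Y1→Port: bottleneck 3, flow now 9.
No augmenting path remains; maximum flow = 9.
By max-flow min-cut, the minimum cut capacity equals the max flow.
In the residual graph, reachable from Depot: {Depot}.
Min-cut edges: Depot→HubA (3), Depot→Jct3 (3), Depot→Jct2 (3); capacity 3 + 3 + 3 = 9.

9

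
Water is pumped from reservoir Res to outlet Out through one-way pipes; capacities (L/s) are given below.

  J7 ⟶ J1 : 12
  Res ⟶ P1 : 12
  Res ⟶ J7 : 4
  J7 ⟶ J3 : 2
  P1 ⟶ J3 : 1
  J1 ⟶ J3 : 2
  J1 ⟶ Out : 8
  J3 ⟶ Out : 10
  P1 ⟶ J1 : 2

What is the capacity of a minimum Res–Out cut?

Augment Res→J7→J3→Out: bottleneck 2, flow now 2.
Augment Res→J7→J1→Out: bottleneck 2, flow now 4.
Augment Res→P1→J3→Out: bottleneck 1, flow now 5.
Augment Res→P1→J1→Out: bottleneck 2, flow now 7.
No augmenting path remains; maximum flow = 7.
By max-flow min-cut, the minimum cut capacity equals the max flow.
In the residual graph, reachable from Res: {Res, P1}.
Min-cut edges: Res→J7 (4), P1→J3 (1), P1→J1 (2); capacity 4 + 1 + 2 = 7.

7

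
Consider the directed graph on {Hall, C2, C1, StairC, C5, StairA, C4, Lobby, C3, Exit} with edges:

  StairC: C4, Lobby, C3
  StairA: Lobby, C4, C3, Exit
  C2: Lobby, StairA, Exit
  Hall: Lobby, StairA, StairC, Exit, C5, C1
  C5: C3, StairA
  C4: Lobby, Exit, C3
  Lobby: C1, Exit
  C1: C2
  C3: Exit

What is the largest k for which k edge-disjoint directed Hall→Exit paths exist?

6

Assign every edge capacity 1; by Menger, the answer equals the max flow.
Path Hall→Exit (+1); total 1.
Path Hall→StairA→Exit (+1); total 2.
Path Hall→Lobby→Exit (+1); total 3.
Path Hall→C1→C2→Exit (+1); total 4.
Path Hall→StairC→C4→Exit (+1); total 5.
Path Hall→C5→C3→Exit (+1); total 6.
No residual Hall→Exit path; max flow = 6.
Certifying cut of size 6: {Hall→C1, Hall→C5, Hall→Exit, Hall→Lobby, Hall→StairA, Hall→StairC}.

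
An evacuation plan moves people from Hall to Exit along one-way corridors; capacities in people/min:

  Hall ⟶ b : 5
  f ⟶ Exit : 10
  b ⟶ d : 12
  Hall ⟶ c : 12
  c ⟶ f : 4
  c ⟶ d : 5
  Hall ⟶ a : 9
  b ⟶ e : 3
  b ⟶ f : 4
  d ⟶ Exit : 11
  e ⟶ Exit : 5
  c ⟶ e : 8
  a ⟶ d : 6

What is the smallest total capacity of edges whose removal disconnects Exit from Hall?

23

Augment Hall→a→d→Exit: bottleneck 6, flow now 6.
Augment Hall→b→d→Exit: bottleneck 5, flow now 11.
Augment Hall→c→e→Exit: bottleneck 5, flow now 16.
Augment Hall→c→f→Exit: bottleneck 4, flow now 20.
Augment Hall→c→d→b→f→Exit: bottleneck 3, flow now 23. (uses reverse residual edge)
No augmenting path remains; maximum flow = 23.
By max-flow min-cut, the minimum cut capacity equals the max flow.
In the residual graph, reachable from Hall: {Hall, a}.
Min-cut edges: Hall→b (5), Hall→c (12), a→d (6); capacity 5 + 12 + 6 = 23.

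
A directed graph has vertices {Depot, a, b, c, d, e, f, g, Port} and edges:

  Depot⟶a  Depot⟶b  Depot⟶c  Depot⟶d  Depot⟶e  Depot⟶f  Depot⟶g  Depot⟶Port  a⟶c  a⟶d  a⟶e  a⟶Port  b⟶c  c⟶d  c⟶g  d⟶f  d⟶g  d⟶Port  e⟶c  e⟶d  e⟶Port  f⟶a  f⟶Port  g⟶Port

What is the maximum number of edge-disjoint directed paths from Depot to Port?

6

Assign every edge capacity 1; by Menger, the answer equals the max flow.
Path Depot→Port (+1); total 1.
Path Depot→a→Port (+1); total 2.
Path Depot→d→Port (+1); total 3.
Path Depot→e→Port (+1); total 4.
Path Depot→f→Port (+1); total 5.
Path Depot→g→Port (+1); total 6.
No residual Depot→Port path; max flow = 6.
Certifying cut of size 6: {Depot→Port, a→Port, d→Port, e→Port, f→Port, g→Port}.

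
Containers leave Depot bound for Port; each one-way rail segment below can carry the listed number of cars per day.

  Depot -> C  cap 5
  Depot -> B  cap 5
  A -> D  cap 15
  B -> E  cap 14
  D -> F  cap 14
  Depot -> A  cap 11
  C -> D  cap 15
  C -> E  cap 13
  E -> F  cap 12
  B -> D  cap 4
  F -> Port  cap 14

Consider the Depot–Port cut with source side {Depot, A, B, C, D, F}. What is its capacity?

41

Edges leaving {Depot, A, B, C, D, F}: B→E (14), C→E (13), F→Port (14).
Cut capacity = 14 + 13 + 14 = 41.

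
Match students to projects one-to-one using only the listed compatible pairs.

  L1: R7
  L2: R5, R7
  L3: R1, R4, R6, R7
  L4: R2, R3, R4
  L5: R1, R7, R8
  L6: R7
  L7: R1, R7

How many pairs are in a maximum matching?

6

Unit-capacity flow: source→left, listed edges, right→sink; max matching = max flow.
Augmenting path L1→R7 (+1); matched 1.
Augmenting path L2→R5 (+1); matched 2.
Augmenting path L3→R1 (+1); matched 3.
Augmenting path L4→R2 (+1); matched 4.
Augmenting path L5→R8 (+1); matched 5.
Augmenting path L7→R1→L3→R4 (+1); matched 6.
No augmenting path remains; maximum matching = 6.
König certificate: {L2, L3, L4, L5, L7, R7} is a vertex cover of size 6 (every listed pair touches it), so no matching can be larger.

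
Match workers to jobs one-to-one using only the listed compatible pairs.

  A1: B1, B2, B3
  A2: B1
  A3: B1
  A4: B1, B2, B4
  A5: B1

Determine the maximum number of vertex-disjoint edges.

3

Unit-capacity flow: source→left, listed edges, right→sink; max matching = max flow.
Augmenting path A1→B1 (+1); matched 1.
Augmenting path A4→B2 (+1); matched 2.
Augmenting path A2→B1→A1→B3 (+1); matched 3.
No augmenting path remains; maximum matching = 3.
König certificate: {A1, A4, B1} is a vertex cover of size 3 (every listed pair touches it), so no matching can be larger.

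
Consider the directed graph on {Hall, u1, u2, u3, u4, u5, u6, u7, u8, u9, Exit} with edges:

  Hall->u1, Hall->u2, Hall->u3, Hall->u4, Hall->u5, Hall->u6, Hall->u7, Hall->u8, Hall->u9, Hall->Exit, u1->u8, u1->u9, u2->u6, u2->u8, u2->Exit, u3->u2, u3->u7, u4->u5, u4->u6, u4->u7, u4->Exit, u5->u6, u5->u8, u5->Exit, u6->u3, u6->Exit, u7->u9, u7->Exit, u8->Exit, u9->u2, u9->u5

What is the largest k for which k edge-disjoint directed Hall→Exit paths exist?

Assign every edge capacity 1; by Menger, the answer equals the max flow.
Path Hall→Exit (+1); total 1.
Path Hall→u2→Exit (+1); total 2.
Path Hall→u4→Exit (+1); total 3.
Path Hall→u5→Exit (+1); total 4.
Path Hall→u6→Exit (+1); total 5.
Path Hall→u7→Exit (+1); total 6.
Path Hall→u8→Exit (+1); total 7.
No residual Hall→Exit path; max flow = 7.
Certifying cut of size 7: {Hall→Exit, Hall→u4, u2→Exit, u5→Exit, u6→Exit, u7→Exit, u8→Exit}.

7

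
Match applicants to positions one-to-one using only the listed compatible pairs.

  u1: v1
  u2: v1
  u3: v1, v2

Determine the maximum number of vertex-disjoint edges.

Unit-capacity flow: source→left, listed edges, right→sink; max matching = max flow.
Augmenting path u1→v1 (+1); matched 1.
Augmenting path u3→v2 (+1); matched 2.
No augmenting path remains; maximum matching = 2.
König certificate: {u3, v1} is a vertex cover of size 2 (every listed pair touches it), so no matching can be larger.

2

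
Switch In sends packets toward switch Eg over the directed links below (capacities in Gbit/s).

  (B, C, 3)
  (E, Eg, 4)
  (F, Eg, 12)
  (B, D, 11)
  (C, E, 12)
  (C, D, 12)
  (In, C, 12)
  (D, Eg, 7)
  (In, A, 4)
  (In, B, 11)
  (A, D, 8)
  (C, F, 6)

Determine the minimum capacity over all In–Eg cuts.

17

Augment In→A→D→Eg: bottleneck 4, flow now 4.
Augment In→B→D→Eg: bottleneck 3, flow now 7.
Augment In→C→E→Eg: bottleneck 4, flow now 11.
Augment In→C→F→Eg: bottleneck 6, flow now 17.
No augmenting path remains; maximum flow = 17.
By max-flow min-cut, the minimum cut capacity equals the max flow.
In the residual graph, reachable from In: {In, A, B, C, D, E}.
Min-cut edges: C→F (6), D→Eg (7), E→Eg (4); capacity 6 + 7 + 4 = 17.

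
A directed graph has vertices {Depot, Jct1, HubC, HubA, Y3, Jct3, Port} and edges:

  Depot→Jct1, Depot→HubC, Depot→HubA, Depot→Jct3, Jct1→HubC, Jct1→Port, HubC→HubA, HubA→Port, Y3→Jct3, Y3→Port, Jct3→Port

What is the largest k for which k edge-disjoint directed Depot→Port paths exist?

Assign every edge capacity 1; by Menger, the answer equals the max flow.
Path Depot→Jct1→Port (+1); total 1.
Path Depot→HubA→Port (+1); total 2.
Path Depot→Jct3→Port (+1); total 3.
No residual Depot→Port path; max flow = 3.
Certifying cut of size 3: {Depot→Jct1, Depot→Jct3, HubA→Port}.

3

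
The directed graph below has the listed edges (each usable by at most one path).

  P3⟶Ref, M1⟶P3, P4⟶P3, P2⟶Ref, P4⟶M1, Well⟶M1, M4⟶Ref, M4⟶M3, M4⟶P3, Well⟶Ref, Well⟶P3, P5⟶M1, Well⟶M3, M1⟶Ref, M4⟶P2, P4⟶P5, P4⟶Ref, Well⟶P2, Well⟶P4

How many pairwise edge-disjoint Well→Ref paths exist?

5

Assign every edge capacity 1; by Menger, the answer equals the max flow.
Path Well→Ref (+1); total 1.
Path Well→P4→Ref (+1); total 2.
Path Well→M1→Ref (+1); total 3.
Path Well→P3→Ref (+1); total 4.
Path Well→P2→Ref (+1); total 5.
No residual Well→Ref path; max flow = 5.
Certifying cut of size 5: {Well→M1, Well→P2, Well→P3, Well→P4, Well→Ref}.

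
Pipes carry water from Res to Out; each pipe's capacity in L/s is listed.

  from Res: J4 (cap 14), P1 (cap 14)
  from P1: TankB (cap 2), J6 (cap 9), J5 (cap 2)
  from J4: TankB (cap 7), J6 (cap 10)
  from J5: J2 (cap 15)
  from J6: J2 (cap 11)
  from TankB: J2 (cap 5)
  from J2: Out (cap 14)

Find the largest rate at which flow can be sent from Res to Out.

14

Augment Res→P1→J5→J2→Out: bottleneck 2, flow now 2.
Augment Res→P1→J6→J2→Out: bottleneck 9, flow now 11.
Augment Res→P1→TankB→J2→Out: bottleneck 2, flow now 13.
Augment Res→J4→J6→J2→Out: bottleneck 1, flow now 14.
No augmenting path remains; maximum flow = 14.
In the residual graph, reachable from Res: {Res, P1, J4, J5, J6, TankB, J2}.
Min-cut edges: J2→Out (14); capacity 14 = 14.
This cut is saturated, so no flow can exceed 14.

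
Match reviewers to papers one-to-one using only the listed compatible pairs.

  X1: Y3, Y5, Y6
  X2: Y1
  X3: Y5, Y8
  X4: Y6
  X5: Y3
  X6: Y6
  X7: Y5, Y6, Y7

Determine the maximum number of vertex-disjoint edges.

Unit-capacity flow: source→left, listed edges, right→sink; max matching = max flow.
Augmenting path X1→Y3 (+1); matched 1.
Augmenting path X2→Y1 (+1); matched 2.
Augmenting path X3→Y5 (+1); matched 3.
Augmenting path X4→Y6 (+1); matched 4.
Augmenting path X7→Y7 (+1); matched 5.
Augmenting path X5→Y3→X1→Y5→X3→Y8 (+1); matched 6.
No augmenting path remains; maximum matching = 6.
König certificate: {X1, X2, X3, X5, X7, Y6} is a vertex cover of size 6 (every listed pair touches it), so no matching can be larger.

6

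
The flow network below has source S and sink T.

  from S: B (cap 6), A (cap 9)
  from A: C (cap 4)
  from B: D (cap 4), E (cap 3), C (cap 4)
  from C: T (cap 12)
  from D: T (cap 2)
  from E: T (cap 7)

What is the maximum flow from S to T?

Augment S→A→C→T: bottleneck 4, flow now 4.
Augment S→B→C→T: bottleneck 4, flow now 8.
Augment S→B→D→T: bottleneck 2, flow now 10.
No augmenting path remains; maximum flow = 10.
In the residual graph, reachable from S: {S, A}.
Min-cut edges: S→B (6), A→C (4); capacity 6 + 4 = 10.
This cut is saturated, so no flow can exceed 10.

10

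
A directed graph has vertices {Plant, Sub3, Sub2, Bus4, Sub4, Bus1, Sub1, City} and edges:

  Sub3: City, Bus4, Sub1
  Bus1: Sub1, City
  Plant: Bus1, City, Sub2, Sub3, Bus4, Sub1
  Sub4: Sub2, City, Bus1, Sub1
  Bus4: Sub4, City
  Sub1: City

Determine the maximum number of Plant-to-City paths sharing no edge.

5

Assign every edge capacity 1; by Menger, the answer equals the max flow.
Path Plant→City (+1); total 1.
Path Plant→Sub3→City (+1); total 2.
Path Plant→Bus4→City (+1); total 3.
Path Plant→Bus1→City (+1); total 4.
Path Plant→Sub1→City (+1); total 5.
No residual Plant→City path; max flow = 5.
Certifying cut of size 5: {Plant→Bus1, Plant→Bus4, Plant→City, Plant→Sub1, Plant→Sub3}.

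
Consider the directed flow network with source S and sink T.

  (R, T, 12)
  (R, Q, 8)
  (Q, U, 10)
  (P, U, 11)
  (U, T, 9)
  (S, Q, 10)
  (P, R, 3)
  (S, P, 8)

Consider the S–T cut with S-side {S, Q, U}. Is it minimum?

No — its capacity is 17, but the minimum cut has capacity 12.

Given cut capacity: 8 + 9 = 17.
Augment S→P→R→T: bottleneck 3, flow now 3.
Augment S→P→U→T: bottleneck 5, flow now 8.
Augment S→Q→U→T: bottleneck 4, flow now 12.
No augmenting path remains; maximum flow = 12.
In the residual graph, reachable from S: {S, P, Q, U}.
Min-cut edges: P→R (3), U→T (9); capacity 3 + 9 = 12.
Cut capacity 17 exceeds the max flow 12, so it is not minimum.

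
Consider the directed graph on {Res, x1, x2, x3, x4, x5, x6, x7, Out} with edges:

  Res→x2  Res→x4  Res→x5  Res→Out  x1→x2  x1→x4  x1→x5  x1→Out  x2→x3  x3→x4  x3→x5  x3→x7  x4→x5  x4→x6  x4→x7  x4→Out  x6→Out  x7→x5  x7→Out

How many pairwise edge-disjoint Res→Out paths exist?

Assign every edge capacity 1; by Menger, the answer equals the max flow.
Path Res→Out (+1); total 1.
Path Res→x4→Out (+1); total 2.
Path Res→x2→x3→x7→Out (+1); total 3.
No residual Res→Out path; max flow = 3.
Certifying cut of size 3: {Res→Out, Res→x2, Res→x4}.

3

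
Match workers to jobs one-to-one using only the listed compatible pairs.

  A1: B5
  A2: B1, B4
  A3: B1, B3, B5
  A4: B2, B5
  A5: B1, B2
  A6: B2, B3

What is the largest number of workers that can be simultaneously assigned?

5

Unit-capacity flow: source→left, listed edges, right→sink; max matching = max flow.
Augmenting path A1→B5 (+1); matched 1.
Augmenting path A2→B1 (+1); matched 2.
Augmenting path A3→B3 (+1); matched 3.
Augmenting path A4→B2 (+1); matched 4.
Augmenting path A5→B1→A2→B4 (+1); matched 5.
No augmenting path remains; maximum matching = 5.
König certificate: {A2, B1, B2, B3, B5} is a vertex cover of size 5 (every listed pair touches it), so no matching can be larger.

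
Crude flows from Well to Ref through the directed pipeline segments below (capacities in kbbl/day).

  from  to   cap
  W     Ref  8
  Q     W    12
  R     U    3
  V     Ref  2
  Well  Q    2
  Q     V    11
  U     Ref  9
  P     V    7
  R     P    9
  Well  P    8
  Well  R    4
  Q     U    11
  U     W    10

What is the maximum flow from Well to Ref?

7

Augment Well→P→V→Ref: bottleneck 2, flow now 2.
Augment Well→Q→U→Ref: bottleneck 2, flow now 4.
Augment Well→R→U→Ref: bottleneck 3, flow now 7.
No augmenting path remains; maximum flow = 7.
In the residual graph, reachable from Well: {Well, P, R, V}.
Min-cut edges: Well→Q (2), R→U (3), V→Ref (2); capacity 2 + 3 + 2 = 7.
This cut is saturated, so no flow can exceed 7.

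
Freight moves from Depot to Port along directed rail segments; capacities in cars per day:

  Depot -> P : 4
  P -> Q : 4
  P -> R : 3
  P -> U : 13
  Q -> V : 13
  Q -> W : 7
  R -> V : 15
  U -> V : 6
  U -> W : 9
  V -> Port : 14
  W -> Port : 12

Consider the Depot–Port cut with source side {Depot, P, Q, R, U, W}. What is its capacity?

46

Edges leaving {Depot, P, Q, R, U, W}: Q→V (13), R→V (15), U→V (6), W→Port (12).
Cut capacity = 13 + 15 + 6 + 12 = 46.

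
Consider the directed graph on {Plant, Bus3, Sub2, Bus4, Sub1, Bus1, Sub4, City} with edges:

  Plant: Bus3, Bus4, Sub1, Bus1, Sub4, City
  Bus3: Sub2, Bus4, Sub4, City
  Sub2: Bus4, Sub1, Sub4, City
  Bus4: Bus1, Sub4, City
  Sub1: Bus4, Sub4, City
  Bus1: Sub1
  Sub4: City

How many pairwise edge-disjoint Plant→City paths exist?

Assign every edge capacity 1; by Menger, the answer equals the max flow.
Path Plant→City (+1); total 1.
Path Plant→Bus3→City (+1); total 2.
Path Plant→Bus4→City (+1); total 3.
Path Plant→Sub1→City (+1); total 4.
Path Plant→Sub4→City (+1); total 5.
No residual Plant→City path; max flow = 5.
Certifying cut of size 5: {Bus4→City, Plant→Bus3, Plant→City, Sub1→City, Sub4→City}.

5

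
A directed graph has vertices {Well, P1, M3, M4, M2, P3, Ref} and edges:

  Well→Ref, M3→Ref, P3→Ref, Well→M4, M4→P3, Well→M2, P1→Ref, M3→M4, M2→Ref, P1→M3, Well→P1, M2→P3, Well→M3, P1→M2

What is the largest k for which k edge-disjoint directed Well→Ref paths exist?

Assign every edge capacity 1; by Menger, the answer equals the max flow.
Path Well→Ref (+1); total 1.
Path Well→P1→Ref (+1); total 2.
Path Well→M3→Ref (+1); total 3.
Path Well→M2→Ref (+1); total 4.
Path Well→M4→P3→Ref (+1); total 5.
No residual Well→Ref path; max flow = 5.
Certifying cut of size 5: {Well→M2, Well→M3, Well→M4, Well→P1, Well→Ref}.

5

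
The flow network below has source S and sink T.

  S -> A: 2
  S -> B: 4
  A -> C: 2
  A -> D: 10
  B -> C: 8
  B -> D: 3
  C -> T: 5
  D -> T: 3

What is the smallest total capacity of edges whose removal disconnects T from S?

6

Augment S→A→C→T: bottleneck 2, flow now 2.
Augment S→B→C→T: bottleneck 3, flow now 5.
Augment S→B→D→T: bottleneck 1, flow now 6.
No augmenting path remains; maximum flow = 6.
By max-flow min-cut, the minimum cut capacity equals the max flow.
In the residual graph, reachable from S: {S}.
Min-cut edges: S→A (2), S→B (4); capacity 2 + 4 = 6.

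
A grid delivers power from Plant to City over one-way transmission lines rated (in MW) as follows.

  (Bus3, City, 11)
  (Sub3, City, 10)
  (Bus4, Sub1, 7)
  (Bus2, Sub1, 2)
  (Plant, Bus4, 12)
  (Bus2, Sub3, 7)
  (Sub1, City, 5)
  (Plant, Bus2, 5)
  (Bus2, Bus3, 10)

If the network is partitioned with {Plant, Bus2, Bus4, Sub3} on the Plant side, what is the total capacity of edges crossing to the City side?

Edges leaving {Plant, Bus2, Bus4, Sub3}: Bus2→Sub1 (2), Bus2→Bus3 (10), Bus4→Sub1 (7), Sub3→City (10).
Cut capacity = 2 + 10 + 7 + 10 = 29.

29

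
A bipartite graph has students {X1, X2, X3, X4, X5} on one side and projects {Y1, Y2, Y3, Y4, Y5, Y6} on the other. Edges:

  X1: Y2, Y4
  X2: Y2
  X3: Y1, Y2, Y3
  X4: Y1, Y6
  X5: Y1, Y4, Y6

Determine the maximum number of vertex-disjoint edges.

Unit-capacity flow: source→left, listed edges, right→sink; max matching = max flow.
Augmenting path X1→Y2 (+1); matched 1.
Augmenting path X3→Y1 (+1); matched 2.
Augmenting path X4→Y6 (+1); matched 3.
Augmenting path X5→Y4 (+1); matched 4.
Augmenting path X2→Y2→X1→Y4→X5→Y1→X3→Y3 (+1); matched 5.
No augmenting path remains; maximum matching = 5.
König certificate: {X1, X2, X3, X4, X5} is a vertex cover of size 5 (every listed pair touches it), so no matching can be larger.

5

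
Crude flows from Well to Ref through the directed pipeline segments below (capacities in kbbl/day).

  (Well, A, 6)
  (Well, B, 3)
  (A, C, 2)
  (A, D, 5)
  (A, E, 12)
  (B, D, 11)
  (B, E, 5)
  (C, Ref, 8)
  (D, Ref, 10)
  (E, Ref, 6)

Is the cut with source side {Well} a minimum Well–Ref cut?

Yes — it is a minimum cut (capacity 9).

Given cut capacity: 6 + 3 = 9.
Augment Well→A→C→Ref: bottleneck 2, flow now 2.
Augment Well→A→D→Ref: bottleneck 4, flow now 6.
Augment Well→B→D→Ref: bottleneck 3, flow now 9.
No augmenting path remains; maximum flow = 9.
Cut capacity 9 equals the max flow, so it is a minimum cut.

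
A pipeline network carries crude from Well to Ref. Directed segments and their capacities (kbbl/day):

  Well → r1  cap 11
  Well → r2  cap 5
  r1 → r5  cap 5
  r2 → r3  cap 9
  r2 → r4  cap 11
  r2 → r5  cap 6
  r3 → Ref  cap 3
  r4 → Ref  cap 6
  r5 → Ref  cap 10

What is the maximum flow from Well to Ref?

Augment Well→r1→r5→Ref: bottleneck 5, flow now 5.
Augment Well→r2→r3→Ref: bottleneck 3, flow now 8.
Augment Well→r2→r4→Ref: bottleneck 2, flow now 10.
No augmenting path remains; maximum flow = 10.
In the residual graph, reachable from Well: {Well, r1}.
Min-cut edges: Well→r2 (5), r1→r5 (5); capacity 5 + 5 = 10.
This cut is saturated, so no flow can exceed 10.

10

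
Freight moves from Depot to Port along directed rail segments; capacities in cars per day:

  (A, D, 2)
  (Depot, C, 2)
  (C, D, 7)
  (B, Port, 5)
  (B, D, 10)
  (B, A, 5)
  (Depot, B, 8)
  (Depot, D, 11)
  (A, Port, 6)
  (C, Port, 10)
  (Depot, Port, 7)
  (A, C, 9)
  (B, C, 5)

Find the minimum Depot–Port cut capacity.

17

Augment Depot→Port: bottleneck 7, flow now 7.
Augment Depot→B→Port: bottleneck 5, flow now 12.
Augment Depot→C→Port: bottleneck 2, flow now 14.
Augment Depot→B→A→Port: bottleneck 3, flow now 17.
No augmenting path remains; maximum flow = 17.
By max-flow min-cut, the minimum cut capacity equals the max flow.
In the residual graph, reachable from Depot: {Depot, D}.
Min-cut edges: Depot→B (8), Depot→C (2), Depot→Port (7); capacity 8 + 2 + 7 = 17.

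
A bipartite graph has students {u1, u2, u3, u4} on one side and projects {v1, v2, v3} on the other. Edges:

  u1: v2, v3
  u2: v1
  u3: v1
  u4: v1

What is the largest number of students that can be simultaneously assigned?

Unit-capacity flow: source→left, listed edges, right→sink; max matching = max flow.
Augmenting path u1→v2 (+1); matched 1.
Augmenting path u2→v1 (+1); matched 2.
No augmenting path remains; maximum matching = 2.
König certificate: {u1, v1} is a vertex cover of size 2 (every listed pair touches it), so no matching can be larger.

2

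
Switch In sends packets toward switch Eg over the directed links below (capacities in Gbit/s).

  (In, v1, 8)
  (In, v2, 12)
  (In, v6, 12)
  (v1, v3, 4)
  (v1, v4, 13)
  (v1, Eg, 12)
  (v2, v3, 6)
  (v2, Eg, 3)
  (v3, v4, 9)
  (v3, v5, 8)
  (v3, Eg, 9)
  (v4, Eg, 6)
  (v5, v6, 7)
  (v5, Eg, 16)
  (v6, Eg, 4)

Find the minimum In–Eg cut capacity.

Augment In→v1→Eg: bottleneck 8, flow now 8.
Augment In→v2→Eg: bottleneck 3, flow now 11.
Augment In→v6→Eg: bottleneck 4, flow now 15.
Augment In→v2→v3→Eg: bottleneck 6, flow now 21.
No augmenting path remains; maximum flow = 21.
By max-flow min-cut, the minimum cut capacity equals the max flow.
In the residual graph, reachable from In: {In, v2, v6}.
Min-cut edges: In→v1 (8), v2→v3 (6), v2→Eg (3), v6→Eg (4); capacity 8 + 6 + 3 + 4 = 21.

21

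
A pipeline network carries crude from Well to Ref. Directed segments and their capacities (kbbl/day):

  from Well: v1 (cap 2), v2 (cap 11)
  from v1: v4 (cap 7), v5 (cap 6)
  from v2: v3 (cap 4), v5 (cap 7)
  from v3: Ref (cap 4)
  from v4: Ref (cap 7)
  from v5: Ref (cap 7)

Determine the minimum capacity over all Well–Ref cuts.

13

Augment Well→v1→v4→Ref: bottleneck 2, flow now 2.
Augment Well→v2→v3→Ref: bottleneck 4, flow now 6.
Augment Well→v2→v5→Ref: bottleneck 7, flow now 13.
No augmenting path remains; maximum flow = 13.
By max-flow min-cut, the minimum cut capacity equals the max flow.
In the residual graph, reachable from Well: {Well}.
Min-cut edges: Well→v1 (2), Well→v2 (11); capacity 2 + 11 = 13.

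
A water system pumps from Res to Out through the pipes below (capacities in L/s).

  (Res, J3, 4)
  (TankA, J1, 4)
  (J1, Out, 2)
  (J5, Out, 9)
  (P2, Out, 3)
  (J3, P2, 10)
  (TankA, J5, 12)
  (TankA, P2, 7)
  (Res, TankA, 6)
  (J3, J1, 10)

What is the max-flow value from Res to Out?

Augment Res→J3→J1→Out: bottleneck 2, flow now 2.
Augment Res→J3→P2→Out: bottleneck 2, flow now 4.
Augment Res→TankA→J5→Out: bottleneck 6, flow now 10.
No augmenting path remains; maximum flow = 10.
In the residual graph, reachable from Res: {Res}.
Min-cut edges: Res→J3 (4), Res→TankA (6); capacity 4 + 6 = 10.
This cut is saturated, so no flow can exceed 10.

10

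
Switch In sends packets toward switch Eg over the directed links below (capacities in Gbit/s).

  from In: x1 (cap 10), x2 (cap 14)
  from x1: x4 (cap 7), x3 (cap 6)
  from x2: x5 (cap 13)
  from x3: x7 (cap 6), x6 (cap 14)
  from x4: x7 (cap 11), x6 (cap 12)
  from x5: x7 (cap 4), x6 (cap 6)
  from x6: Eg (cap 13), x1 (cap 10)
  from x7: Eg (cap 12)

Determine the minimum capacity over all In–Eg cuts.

20

Augment In→x1→x3→x6→Eg: bottleneck 6, flow now 6.
Augment In→x1→x4→x6→Eg: bottleneck 4, flow now 10.
Augment In→x2→x5→x6→Eg: bottleneck 3, flow now 13.
Augment In→x2→x5→x7→Eg: bottleneck 4, flow now 17.
Augment In→x2→x5→x6→x3→x7→Eg: bottleneck 3, flow now 20. (uses reverse residual edge)
No augmenting path remains; maximum flow = 20.
By max-flow min-cut, the minimum cut capacity equals the max flow.
In the residual graph, reachable from In: {In, x2, x5}.
Min-cut edges: In→x1 (10), x5→x6 (6), x5→x7 (4); capacity 10 + 6 + 4 = 20.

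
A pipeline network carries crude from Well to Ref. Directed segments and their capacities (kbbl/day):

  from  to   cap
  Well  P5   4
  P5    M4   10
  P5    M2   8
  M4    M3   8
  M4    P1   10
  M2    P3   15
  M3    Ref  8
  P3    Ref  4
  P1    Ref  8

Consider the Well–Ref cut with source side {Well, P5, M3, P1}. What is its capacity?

Edges leaving {Well, P5, M3, P1}: P5→M4 (10), P5→M2 (8), M3→Ref (8), P1→Ref (8).
Cut capacity = 10 + 8 + 8 + 8 = 34.

34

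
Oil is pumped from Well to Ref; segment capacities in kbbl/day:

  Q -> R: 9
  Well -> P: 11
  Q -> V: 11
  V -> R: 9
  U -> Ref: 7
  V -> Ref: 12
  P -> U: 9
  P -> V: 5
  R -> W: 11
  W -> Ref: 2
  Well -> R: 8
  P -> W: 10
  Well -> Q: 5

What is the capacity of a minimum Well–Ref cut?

Augment Well→P→U→Ref: bottleneck 7, flow now 7.
Augment Well→P→V→Ref: bottleneck 4, flow now 11.
Augment Well→Q→V→Ref: bottleneck 5, flow now 16.
Augment Well→R→W→Ref: bottleneck 2, flow now 18.
No augmenting path remains; maximum flow = 18.
By max-flow min-cut, the minimum cut capacity equals the max flow.
In the residual graph, reachable from Well: {Well, R, W}.
Min-cut edges: Well→P (11), Well→Q (5), W→Ref (2); capacity 11 + 5 + 2 = 18.

18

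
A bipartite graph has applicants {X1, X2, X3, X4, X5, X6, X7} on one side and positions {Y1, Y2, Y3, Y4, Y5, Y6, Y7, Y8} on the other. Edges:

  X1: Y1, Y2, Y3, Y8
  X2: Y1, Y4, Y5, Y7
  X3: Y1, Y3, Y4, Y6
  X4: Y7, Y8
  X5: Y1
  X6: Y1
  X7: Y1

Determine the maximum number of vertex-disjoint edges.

5

Unit-capacity flow: source→left, listed edges, right→sink; max matching = max flow.
Augmenting path X1→Y1 (+1); matched 1.
Augmenting path X2→Y4 (+1); matched 2.
Augmenting path X3→Y3 (+1); matched 3.
Augmenting path X4→Y7 (+1); matched 4.
Augmenting path X5→Y1→X1→Y2 (+1); matched 5.
No augmenting path remains; maximum matching = 5.
König certificate: {X1, X2, X3, X4, Y1} is a vertex cover of size 5 (every listed pair touches it), so no matching can be larger.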